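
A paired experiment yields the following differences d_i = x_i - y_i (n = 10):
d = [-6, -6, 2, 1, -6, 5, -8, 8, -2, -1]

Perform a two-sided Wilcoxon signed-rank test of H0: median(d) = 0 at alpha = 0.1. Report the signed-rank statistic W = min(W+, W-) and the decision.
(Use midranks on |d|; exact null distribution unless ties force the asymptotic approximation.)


Step 1: Drop any zero differences (none here) and take |d_i|.
|d| = [6, 6, 2, 1, 6, 5, 8, 8, 2, 1]
Step 2: Midrank |d_i| (ties get averaged ranks).
ranks: |6|->7, |6|->7, |2|->3.5, |1|->1.5, |6|->7, |5|->5, |8|->9.5, |8|->9.5, |2|->3.5, |1|->1.5
Step 3: Attach original signs; sum ranks with positive sign and with negative sign.
W+ = 3.5 + 1.5 + 5 + 9.5 = 19.5
W- = 7 + 7 + 7 + 9.5 + 3.5 + 1.5 = 35.5
(Check: W+ + W- = 55 should equal n(n+1)/2 = 55.)
Step 4: Test statistic W = min(W+, W-) = 19.5.
Step 5: Ties in |d|, so use the tie-corrected normal approximation.
        E[W] = n(n+1)/4 = 10*11/4 = 27.5.
        Tie groups: |d|=1 (t=2), |d|=2 (t=2), |d|=6 (t=3), |d|=8 (t=2); sum(t^3 - t) = 42.
        Var[W] = n(n+1)(2n+1)/24 - sum(t^3-t)/48 = 2310/24 - 42/48 = 95.375.
        z = (W - E[W]) / sqrt(Var[W]) = (19.5 - 27.5) / 9.7660 = -0.8192.
        Two-sided p = 2*Phi(z) = 0.412691.
Step 6: alpha = 0.1. fail to reject H0.

W+ = 19.5, W- = 35.5, W = min = 19.5, p = 0.412691, fail to reject H0.


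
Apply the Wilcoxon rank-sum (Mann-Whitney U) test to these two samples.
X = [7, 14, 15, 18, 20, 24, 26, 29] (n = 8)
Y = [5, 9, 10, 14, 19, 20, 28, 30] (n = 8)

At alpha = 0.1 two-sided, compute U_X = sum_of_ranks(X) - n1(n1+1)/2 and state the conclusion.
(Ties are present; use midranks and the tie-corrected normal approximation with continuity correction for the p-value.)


Step 1: Combine and sort all 16 observations; assign midranks.
sorted (value, group): (5,Y), (7,X), (9,Y), (10,Y), (14,X), (14,Y), (15,X), (18,X), (19,Y), (20,X), (20,Y), (24,X), (26,X), (28,Y), (29,X), (30,Y)
ranks: 5->1, 7->2, 9->3, 10->4, 14->5.5, 14->5.5, 15->7, 18->8, 19->9, 20->10.5, 20->10.5, 24->12, 26->13, 28->14, 29->15, 30->16
Step 2: Rank sum for X: R1 = 2 + 5.5 + 7 + 8 + 10.5 + 12 + 13 + 15 = 73.
Step 3: U_X = R1 - n1(n1+1)/2 = 73 - 8*9/2 = 73 - 36 = 37.
       U_Y = n1*n2 - U_X = 64 - 37 = 27.
Step 4: Ties are present, so use the tie-corrected normal approximation (with continuity correction) for the p-value.
Step 5: p-value = 0.636006; compare to alpha = 0.1. fail to reject H0.

U_X = 37, p = 0.636006, fail to reject H0 at alpha = 0.1.


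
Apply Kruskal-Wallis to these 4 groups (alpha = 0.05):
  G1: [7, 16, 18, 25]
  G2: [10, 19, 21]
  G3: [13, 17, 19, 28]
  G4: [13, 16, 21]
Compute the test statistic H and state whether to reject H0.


Step 1: Combine all N = 14 observations and assign midranks.
sorted (value, group, rank): (7,G1,1), (10,G2,2), (13,G3,3.5), (13,G4,3.5), (16,G1,5.5), (16,G4,5.5), (17,G3,7), (18,G1,8), (19,G2,9.5), (19,G3,9.5), (21,G2,11.5), (21,G4,11.5), (25,G1,13), (28,G3,14)
Step 2: Sum ranks within each group.
R_1 = 27.5 (n_1 = 4)
R_2 = 23 (n_2 = 3)
R_3 = 34 (n_3 = 4)
R_4 = 20.5 (n_4 = 3)
Step 3: H = 12/(N(N+1)) * sum(R_i^2/n_i) - 3(N+1)
     = 12/(14*15) * (27.5^2/4 + 23^2/3 + 34^2/4 + 20.5^2/3) - 3*15
     = 0.057143 * 794.479 - 45
     = 0.398810.
Step 4: Ties present; correction factor C = 1 - 24/(14^3 - 14) = 0.991209. Corrected H = 0.398810 / 0.991209 = 0.402347.
Step 5: Under H0, H ~ chi^2(3); p-value = 0.939757.
Step 6: alpha = 0.05. fail to reject H0.

H = 0.4023, df = 3, p = 0.939757, fail to reject H0.


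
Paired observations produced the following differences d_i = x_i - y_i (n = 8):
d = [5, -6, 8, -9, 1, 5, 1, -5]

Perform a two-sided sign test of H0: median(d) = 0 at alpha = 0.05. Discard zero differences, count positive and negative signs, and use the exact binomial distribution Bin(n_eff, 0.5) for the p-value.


Step 1: Discard zero differences. Original n = 8; n_eff = number of nonzero differences = 8.
Nonzero differences (with sign): +5, -6, +8, -9, +1, +5, +1, -5
Step 2: Count signs: positive = 5, negative = 3.
Step 3: Under H0: P(positive) = 0.5, so the number of positives S ~ Bin(8, 0.5).
Step 4: Two-sided exact p-value = sum of Bin(8,0.5) probabilities at or below the observed probability = 0.726562.
Step 5: alpha = 0.05. fail to reject H0.

n_eff = 8, pos = 5, neg = 3, p = 0.726562, fail to reject H0.


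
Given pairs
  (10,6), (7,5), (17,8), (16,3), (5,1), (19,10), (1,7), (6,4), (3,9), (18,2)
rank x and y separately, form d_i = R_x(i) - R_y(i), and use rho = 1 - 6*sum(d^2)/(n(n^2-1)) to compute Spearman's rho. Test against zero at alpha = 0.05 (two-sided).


Step 1: Rank x and y separately (midranks; no ties here).
rank(x): 10->6, 7->5, 17->8, 16->7, 5->3, 19->10, 1->1, 6->4, 3->2, 18->9
rank(y): 6->6, 5->5, 8->8, 3->3, 1->1, 10->10, 7->7, 4->4, 9->9, 2->2
Step 2: d_i = R_x(i) - R_y(i); compute d_i^2.
  (6-6)^2=0, (5-5)^2=0, (8-8)^2=0, (7-3)^2=16, (3-1)^2=4, (10-10)^2=0, (1-7)^2=36, (4-4)^2=0, (2-9)^2=49, (9-2)^2=49
sum(d^2) = 154.
Step 3: rho = 1 - 6*154 / (10*(10^2 - 1)) = 1 - 924/990 = 0.066667.
Step 4: Under H0, t = rho * sqrt((n-2)/(1-rho^2)) = 0.1890 ~ t(8).
Step 5: Two-sided p-value from the t-distribution with 8 df = 0.854813.
Step 6: alpha = 0.05. fail to reject H0.

rho = 0.0667, p = 0.854813, fail to reject H0 at alpha = 0.05.


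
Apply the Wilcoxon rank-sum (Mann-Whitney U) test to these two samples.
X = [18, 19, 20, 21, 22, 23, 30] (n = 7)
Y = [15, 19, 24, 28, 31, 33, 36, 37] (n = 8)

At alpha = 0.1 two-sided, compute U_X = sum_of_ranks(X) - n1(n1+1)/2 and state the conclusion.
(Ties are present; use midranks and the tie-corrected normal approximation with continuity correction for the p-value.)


Step 1: Combine and sort all 15 observations; assign midranks.
sorted (value, group): (15,Y), (18,X), (19,X), (19,Y), (20,X), (21,X), (22,X), (23,X), (24,Y), (28,Y), (30,X), (31,Y), (33,Y), (36,Y), (37,Y)
ranks: 15->1, 18->2, 19->3.5, 19->3.5, 20->5, 21->6, 22->7, 23->8, 24->9, 28->10, 30->11, 31->12, 33->13, 36->14, 37->15
Step 2: Rank sum for X: R1 = 2 + 3.5 + 5 + 6 + 7 + 8 + 11 = 42.5.
Step 3: U_X = R1 - n1(n1+1)/2 = 42.5 - 7*8/2 = 42.5 - 28 = 14.5.
       U_Y = n1*n2 - U_X = 56 - 14.5 = 41.5.
Step 4: Ties are present, so use the tie-corrected normal approximation (with continuity correction) for the p-value.
Step 5: p-value = 0.132118; compare to alpha = 0.1. fail to reject H0.

U_X = 14.5, p = 0.132118, fail to reject H0 at alpha = 0.1.


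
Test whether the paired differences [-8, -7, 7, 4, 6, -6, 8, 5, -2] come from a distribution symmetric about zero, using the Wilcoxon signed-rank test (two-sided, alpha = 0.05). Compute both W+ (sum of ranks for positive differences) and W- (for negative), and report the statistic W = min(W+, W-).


Step 1: Drop any zero differences (none here) and take |d_i|.
|d| = [8, 7, 7, 4, 6, 6, 8, 5, 2]
Step 2: Midrank |d_i| (ties get averaged ranks).
ranks: |8|->8.5, |7|->6.5, |7|->6.5, |4|->2, |6|->4.5, |6|->4.5, |8|->8.5, |5|->3, |2|->1
Step 3: Attach original signs; sum ranks with positive sign and with negative sign.
W+ = 6.5 + 2 + 4.5 + 8.5 + 3 = 24.5
W- = 8.5 + 6.5 + 4.5 + 1 = 20.5
(Check: W+ + W- = 45 should equal n(n+1)/2 = 45.)
Step 4: Test statistic W = min(W+, W-) = 20.5.
Step 5: Ties in |d|, so use the tie-corrected normal approximation.
        E[W] = n(n+1)/4 = 9*10/4 = 22.5.
        Tie groups: |d|=6 (t=2), |d|=7 (t=2), |d|=8 (t=2); sum(t^3 - t) = 18.
        Var[W] = n(n+1)(2n+1)/24 - sum(t^3-t)/48 = 1710/24 - 18/48 = 70.875.
        z = (W - E[W]) / sqrt(Var[W]) = (20.5 - 22.5) / 8.4187 = -0.2376.
        Two-sided p = 2*Phi(z) = 0.812218.
Step 6: alpha = 0.05. fail to reject H0.

W+ = 24.5, W- = 20.5, W = min = 20.5, p = 0.812218, fail to reject H0.


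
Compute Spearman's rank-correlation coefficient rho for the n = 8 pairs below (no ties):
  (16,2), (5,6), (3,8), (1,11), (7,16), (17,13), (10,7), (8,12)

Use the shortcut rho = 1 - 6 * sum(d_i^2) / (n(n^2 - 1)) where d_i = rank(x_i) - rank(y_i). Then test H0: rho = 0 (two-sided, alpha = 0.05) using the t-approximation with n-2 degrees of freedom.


Step 1: Rank x and y separately (midranks; no ties here).
rank(x): 16->7, 5->3, 3->2, 1->1, 7->4, 17->8, 10->6, 8->5
rank(y): 2->1, 6->2, 8->4, 11->5, 16->8, 13->7, 7->3, 12->6
Step 2: d_i = R_x(i) - R_y(i); compute d_i^2.
  (7-1)^2=36, (3-2)^2=1, (2-4)^2=4, (1-5)^2=16, (4-8)^2=16, (8-7)^2=1, (6-3)^2=9, (5-6)^2=1
sum(d^2) = 84.
Step 3: rho = 1 - 6*84 / (8*(8^2 - 1)) = 1 - 504/504 = 0.000000.
Step 4: Under H0, t = rho * sqrt((n-2)/(1-rho^2)) = 0.0000 ~ t(6).
Step 5: Two-sided p-value from the t-distribution with 6 df = 1.000000.
Step 6: alpha = 0.05. fail to reject H0.

rho = 0.0000, p = 1.000000, fail to reject H0 at alpha = 0.05.


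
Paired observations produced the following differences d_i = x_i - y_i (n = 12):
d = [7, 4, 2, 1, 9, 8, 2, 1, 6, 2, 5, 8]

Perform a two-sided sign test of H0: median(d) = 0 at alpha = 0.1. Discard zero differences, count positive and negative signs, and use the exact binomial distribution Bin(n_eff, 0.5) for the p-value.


Step 1: Discard zero differences. Original n = 12; n_eff = number of nonzero differences = 12.
Nonzero differences (with sign): +7, +4, +2, +1, +9, +8, +2, +1, +6, +2, +5, +8
Step 2: Count signs: positive = 12, negative = 0.
Step 3: Under H0: P(positive) = 0.5, so the number of positives S ~ Bin(12, 0.5).
Step 4: Two-sided exact p-value = sum of Bin(12,0.5) probabilities at or below the observed probability = 0.000488.
Step 5: alpha = 0.1. reject H0.

n_eff = 12, pos = 12, neg = 0, p = 0.000488, reject H0.


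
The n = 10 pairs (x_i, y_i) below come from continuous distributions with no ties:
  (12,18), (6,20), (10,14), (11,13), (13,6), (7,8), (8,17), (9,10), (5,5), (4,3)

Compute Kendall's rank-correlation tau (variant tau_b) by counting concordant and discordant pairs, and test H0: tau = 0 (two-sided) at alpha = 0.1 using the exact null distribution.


Step 1: Enumerate the 45 unordered pairs (i,j) with i<j and classify each by sign(x_j-x_i) * sign(y_j-y_i).
  (1,2):dx=-6,dy=+2->D; (1,3):dx=-2,dy=-4->C; (1,4):dx=-1,dy=-5->C; (1,5):dx=+1,dy=-12->D
  (1,6):dx=-5,dy=-10->C; (1,7):dx=-4,dy=-1->C; (1,8):dx=-3,dy=-8->C; (1,9):dx=-7,dy=-13->C
  (1,10):dx=-8,dy=-15->C; (2,3):dx=+4,dy=-6->D; (2,4):dx=+5,dy=-7->D; (2,5):dx=+7,dy=-14->D
  (2,6):dx=+1,dy=-12->D; (2,7):dx=+2,dy=-3->D; (2,8):dx=+3,dy=-10->D; (2,9):dx=-1,dy=-15->C
  (2,10):dx=-2,dy=-17->C; (3,4):dx=+1,dy=-1->D; (3,5):dx=+3,dy=-8->D; (3,6):dx=-3,dy=-6->C
  (3,7):dx=-2,dy=+3->D; (3,8):dx=-1,dy=-4->C; (3,9):dx=-5,dy=-9->C; (3,10):dx=-6,dy=-11->C
  (4,5):dx=+2,dy=-7->D; (4,6):dx=-4,dy=-5->C; (4,7):dx=-3,dy=+4->D; (4,8):dx=-2,dy=-3->C
  (4,9):dx=-6,dy=-8->C; (4,10):dx=-7,dy=-10->C; (5,6):dx=-6,dy=+2->D; (5,7):dx=-5,dy=+11->D
  (5,8):dx=-4,dy=+4->D; (5,9):dx=-8,dy=-1->C; (5,10):dx=-9,dy=-3->C; (6,7):dx=+1,dy=+9->C
  (6,8):dx=+2,dy=+2->C; (6,9):dx=-2,dy=-3->C; (6,10):dx=-3,dy=-5->C; (7,8):dx=+1,dy=-7->D
  (7,9):dx=-3,dy=-12->C; (7,10):dx=-4,dy=-14->C; (8,9):dx=-4,dy=-5->C; (8,10):dx=-5,dy=-7->C
  (9,10):dx=-1,dy=-2->C
Step 2: C = 28, D = 17, total pairs = 45.
Step 3: tau = (C - D)/(n(n-1)/2) = (28 - 17)/45 = 0.244444.
Step 4: Exact two-sided p-value (enumerate n! = 3628800 permutations of y under H0): p = 0.380720.
Step 5: alpha = 0.1. fail to reject H0.

tau_b = 0.2444 (C=28, D=17), p = 0.380720, fail to reject H0.


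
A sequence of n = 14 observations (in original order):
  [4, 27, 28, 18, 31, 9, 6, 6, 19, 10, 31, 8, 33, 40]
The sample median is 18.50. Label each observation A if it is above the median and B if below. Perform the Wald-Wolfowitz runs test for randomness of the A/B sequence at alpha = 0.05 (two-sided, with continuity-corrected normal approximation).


Step 1: Compute median = 18.50; label A = above, B = below.
Labels in order: BAABABBBABABAA  (n_A = 7, n_B = 7)
Step 2: Count runs R = 10.
Step 3: Under H0 (random ordering), E[R] = 2*n_A*n_B/(n_A+n_B) + 1 = 2*7*7/14 + 1 = 8.0000.
        Var[R] = 2*n_A*n_B*(2*n_A*n_B - n_A - n_B) / ((n_A+n_B)^2 * (n_A+n_B-1)) = 8232/2548 = 3.2308.
        SD[R] = 1.7974.
Step 4: Continuity-corrected z = (R - 0.5 - E[R]) / SD[R] = (10 - 0.5 - 8.0000) / 1.7974 = 0.8345.
Step 5: Two-sided p-value via normal approximation = 2*(1 - Phi(|z|)) = 0.403986.
Step 6: alpha = 0.05. fail to reject H0.

R = 10, z = 0.8345, p = 0.403986, fail to reject H0.


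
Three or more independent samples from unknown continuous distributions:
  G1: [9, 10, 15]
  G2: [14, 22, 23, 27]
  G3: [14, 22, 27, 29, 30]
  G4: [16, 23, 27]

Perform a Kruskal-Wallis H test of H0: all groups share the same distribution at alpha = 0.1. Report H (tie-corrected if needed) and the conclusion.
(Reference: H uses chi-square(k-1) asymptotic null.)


Step 1: Combine all N = 15 observations and assign midranks.
sorted (value, group, rank): (9,G1,1), (10,G1,2), (14,G2,3.5), (14,G3,3.5), (15,G1,5), (16,G4,6), (22,G2,7.5), (22,G3,7.5), (23,G2,9.5), (23,G4,9.5), (27,G2,12), (27,G3,12), (27,G4,12), (29,G3,14), (30,G3,15)
Step 2: Sum ranks within each group.
R_1 = 8 (n_1 = 3)
R_2 = 32.5 (n_2 = 4)
R_3 = 52 (n_3 = 5)
R_4 = 27.5 (n_4 = 3)
Step 3: H = 12/(N(N+1)) * sum(R_i^2/n_i) - 3(N+1)
     = 12/(15*16) * (8^2/3 + 32.5^2/4 + 52^2/5 + 27.5^2/3) - 3*16
     = 0.050000 * 1078.28 - 48
     = 5.913958.
Step 4: Ties present; correction factor C = 1 - 42/(15^3 - 15) = 0.987500. Corrected H = 5.913958 / 0.987500 = 5.988819.
Step 5: Under H0, H ~ chi^2(3); p-value = 0.112155.
Step 6: alpha = 0.1. fail to reject H0.

H = 5.9888, df = 3, p = 0.112155, fail to reject H0.


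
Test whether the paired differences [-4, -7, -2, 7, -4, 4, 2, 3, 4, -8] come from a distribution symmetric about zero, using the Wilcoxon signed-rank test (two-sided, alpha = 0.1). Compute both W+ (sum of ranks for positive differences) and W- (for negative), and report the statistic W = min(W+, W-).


Step 1: Drop any zero differences (none here) and take |d_i|.
|d| = [4, 7, 2, 7, 4, 4, 2, 3, 4, 8]
Step 2: Midrank |d_i| (ties get averaged ranks).
ranks: |4|->5.5, |7|->8.5, |2|->1.5, |7|->8.5, |4|->5.5, |4|->5.5, |2|->1.5, |3|->3, |4|->5.5, |8|->10
Step 3: Attach original signs; sum ranks with positive sign and with negative sign.
W+ = 8.5 + 5.5 + 1.5 + 3 + 5.5 = 24
W- = 5.5 + 8.5 + 1.5 + 5.5 + 10 = 31
(Check: W+ + W- = 55 should equal n(n+1)/2 = 55.)
Step 4: Test statistic W = min(W+, W-) = 24.
Step 5: Ties in |d|, so use the tie-corrected normal approximation.
        E[W] = n(n+1)/4 = 10*11/4 = 27.5.
        Tie groups: |d|=2 (t=2), |d|=4 (t=4), |d|=7 (t=2); sum(t^3 - t) = 72.
        Var[W] = n(n+1)(2n+1)/24 - sum(t^3-t)/48 = 2310/24 - 72/48 = 94.75.
        z = (W - E[W]) / sqrt(Var[W]) = (24 - 27.5) / 9.7340 = -0.3596.
        Two-sided p = 2*Phi(z) = 0.719172.
Step 6: alpha = 0.1. fail to reject H0.

W+ = 24, W- = 31, W = min = 24, p = 0.719172, fail to reject H0.


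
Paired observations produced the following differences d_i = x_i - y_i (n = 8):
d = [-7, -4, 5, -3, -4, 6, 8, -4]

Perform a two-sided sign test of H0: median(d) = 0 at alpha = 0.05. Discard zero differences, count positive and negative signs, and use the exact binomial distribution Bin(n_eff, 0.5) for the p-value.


Step 1: Discard zero differences. Original n = 8; n_eff = number of nonzero differences = 8.
Nonzero differences (with sign): -7, -4, +5, -3, -4, +6, +8, -4
Step 2: Count signs: positive = 3, negative = 5.
Step 3: Under H0: P(positive) = 0.5, so the number of positives S ~ Bin(8, 0.5).
Step 4: Two-sided exact p-value = sum of Bin(8,0.5) probabilities at or below the observed probability = 0.726562.
Step 5: alpha = 0.05. fail to reject H0.

n_eff = 8, pos = 3, neg = 5, p = 0.726562, fail to reject H0.


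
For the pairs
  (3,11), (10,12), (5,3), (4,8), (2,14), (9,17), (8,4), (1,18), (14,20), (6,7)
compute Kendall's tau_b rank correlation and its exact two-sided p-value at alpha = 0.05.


Step 1: Enumerate the 45 unordered pairs (i,j) with i<j and classify each by sign(x_j-x_i) * sign(y_j-y_i).
  (1,2):dx=+7,dy=+1->C; (1,3):dx=+2,dy=-8->D; (1,4):dx=+1,dy=-3->D; (1,5):dx=-1,dy=+3->D
  (1,6):dx=+6,dy=+6->C; (1,7):dx=+5,dy=-7->D; (1,8):dx=-2,dy=+7->D; (1,9):dx=+11,dy=+9->C
  (1,10):dx=+3,dy=-4->D; (2,3):dx=-5,dy=-9->C; (2,4):dx=-6,dy=-4->C; (2,5):dx=-8,dy=+2->D
  (2,6):dx=-1,dy=+5->D; (2,7):dx=-2,dy=-8->C; (2,8):dx=-9,dy=+6->D; (2,9):dx=+4,dy=+8->C
  (2,10):dx=-4,dy=-5->C; (3,4):dx=-1,dy=+5->D; (3,5):dx=-3,dy=+11->D; (3,6):dx=+4,dy=+14->C
  (3,7):dx=+3,dy=+1->C; (3,8):dx=-4,dy=+15->D; (3,9):dx=+9,dy=+17->C; (3,10):dx=+1,dy=+4->C
  (4,5):dx=-2,dy=+6->D; (4,6):dx=+5,dy=+9->C; (4,7):dx=+4,dy=-4->D; (4,8):dx=-3,dy=+10->D
  (4,9):dx=+10,dy=+12->C; (4,10):dx=+2,dy=-1->D; (5,6):dx=+7,dy=+3->C; (5,7):dx=+6,dy=-10->D
  (5,8):dx=-1,dy=+4->D; (5,9):dx=+12,dy=+6->C; (5,10):dx=+4,dy=-7->D; (6,7):dx=-1,dy=-13->C
  (6,8):dx=-8,dy=+1->D; (6,9):dx=+5,dy=+3->C; (6,10):dx=-3,dy=-10->C; (7,8):dx=-7,dy=+14->D
  (7,9):dx=+6,dy=+16->C; (7,10):dx=-2,dy=+3->D; (8,9):dx=+13,dy=+2->C; (8,10):dx=+5,dy=-11->D
  (9,10):dx=-8,dy=-13->C
Step 2: C = 22, D = 23, total pairs = 45.
Step 3: tau = (C - D)/(n(n-1)/2) = (22 - 23)/45 = -0.022222.
Step 4: Exact two-sided p-value (enumerate n! = 3628800 permutations of y under H0): p = 1.000000.
Step 5: alpha = 0.05. fail to reject H0.

tau_b = -0.0222 (C=22, D=23), p = 1.000000, fail to reject H0.


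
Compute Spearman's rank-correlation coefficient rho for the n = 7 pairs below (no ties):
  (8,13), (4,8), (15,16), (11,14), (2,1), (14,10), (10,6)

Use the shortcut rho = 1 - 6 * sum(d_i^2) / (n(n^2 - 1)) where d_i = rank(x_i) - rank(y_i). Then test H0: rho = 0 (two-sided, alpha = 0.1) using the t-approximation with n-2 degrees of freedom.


Step 1: Rank x and y separately (midranks; no ties here).
rank(x): 8->3, 4->2, 15->7, 11->5, 2->1, 14->6, 10->4
rank(y): 13->5, 8->3, 16->7, 14->6, 1->1, 10->4, 6->2
Step 2: d_i = R_x(i) - R_y(i); compute d_i^2.
  (3-5)^2=4, (2-3)^2=1, (7-7)^2=0, (5-6)^2=1, (1-1)^2=0, (6-4)^2=4, (4-2)^2=4
sum(d^2) = 14.
Step 3: rho = 1 - 6*14 / (7*(7^2 - 1)) = 1 - 84/336 = 0.750000.
Step 4: Under H0, t = rho * sqrt((n-2)/(1-rho^2)) = 2.5355 ~ t(5).
Step 5: Two-sided p-value from the t-distribution with 5 df = 0.052181.
Step 6: alpha = 0.1. reject H0.

rho = 0.7500, p = 0.052181, reject H0 at alpha = 0.1.


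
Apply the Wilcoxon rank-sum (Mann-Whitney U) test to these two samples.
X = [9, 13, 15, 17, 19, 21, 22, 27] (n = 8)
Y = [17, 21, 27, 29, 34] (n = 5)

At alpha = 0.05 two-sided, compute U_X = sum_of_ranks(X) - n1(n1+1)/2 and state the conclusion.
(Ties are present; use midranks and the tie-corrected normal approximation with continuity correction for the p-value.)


Step 1: Combine and sort all 13 observations; assign midranks.
sorted (value, group): (9,X), (13,X), (15,X), (17,X), (17,Y), (19,X), (21,X), (21,Y), (22,X), (27,X), (27,Y), (29,Y), (34,Y)
ranks: 9->1, 13->2, 15->3, 17->4.5, 17->4.5, 19->6, 21->7.5, 21->7.5, 22->9, 27->10.5, 27->10.5, 29->12, 34->13
Step 2: Rank sum for X: R1 = 1 + 2 + 3 + 4.5 + 6 + 7.5 + 9 + 10.5 = 43.5.
Step 3: U_X = R1 - n1(n1+1)/2 = 43.5 - 8*9/2 = 43.5 - 36 = 7.5.
       U_Y = n1*n2 - U_X = 40 - 7.5 = 32.5.
Step 4: Ties are present, so use the tie-corrected normal approximation (with continuity correction) for the p-value.
Step 5: p-value = 0.077748; compare to alpha = 0.05. fail to reject H0.

U_X = 7.5, p = 0.077748, fail to reject H0 at alpha = 0.05.


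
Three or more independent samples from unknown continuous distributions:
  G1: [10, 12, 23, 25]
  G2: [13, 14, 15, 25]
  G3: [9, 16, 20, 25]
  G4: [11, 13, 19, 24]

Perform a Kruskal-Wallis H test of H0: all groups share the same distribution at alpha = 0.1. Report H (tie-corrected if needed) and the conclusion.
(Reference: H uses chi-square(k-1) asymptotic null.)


Step 1: Combine all N = 16 observations and assign midranks.
sorted (value, group, rank): (9,G3,1), (10,G1,2), (11,G4,3), (12,G1,4), (13,G2,5.5), (13,G4,5.5), (14,G2,7), (15,G2,8), (16,G3,9), (19,G4,10), (20,G3,11), (23,G1,12), (24,G4,13), (25,G1,15), (25,G2,15), (25,G3,15)
Step 2: Sum ranks within each group.
R_1 = 33 (n_1 = 4)
R_2 = 35.5 (n_2 = 4)
R_3 = 36 (n_3 = 4)
R_4 = 31.5 (n_4 = 4)
Step 3: H = 12/(N(N+1)) * sum(R_i^2/n_i) - 3(N+1)
     = 12/(16*17) * (33^2/4 + 35.5^2/4 + 36^2/4 + 31.5^2/4) - 3*17
     = 0.044118 * 1159.38 - 51
     = 0.148897.
Step 4: Ties present; correction factor C = 1 - 30/(16^3 - 16) = 0.992647. Corrected H = 0.148897 / 0.992647 = 0.150000.
Step 5: Under H0, H ~ chi^2(3); p-value = 0.985226.
Step 6: alpha = 0.1. fail to reject H0.

H = 0.1500, df = 3, p = 0.985226, fail to reject H0.


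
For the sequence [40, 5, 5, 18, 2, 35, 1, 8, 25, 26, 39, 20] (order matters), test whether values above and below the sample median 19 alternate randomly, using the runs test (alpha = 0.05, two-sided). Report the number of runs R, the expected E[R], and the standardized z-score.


Step 1: Compute median = 19; label A = above, B = below.
Labels in order: ABBBBABBAAAA  (n_A = 6, n_B = 6)
Step 2: Count runs R = 5.
Step 3: Under H0 (random ordering), E[R] = 2*n_A*n_B/(n_A+n_B) + 1 = 2*6*6/12 + 1 = 7.0000.
        Var[R] = 2*n_A*n_B*(2*n_A*n_B - n_A - n_B) / ((n_A+n_B)^2 * (n_A+n_B-1)) = 4320/1584 = 2.7273.
        SD[R] = 1.6514.
Step 4: Continuity-corrected z = (R + 0.5 - E[R]) / SD[R] = (5 + 0.5 - 7.0000) / 1.6514 = -0.9083.
Step 5: Two-sided p-value via normal approximation = 2*(1 - Phi(|z|)) = 0.363722.
Step 6: alpha = 0.05. fail to reject H0.

R = 5, z = -0.9083, p = 0.363722, fail to reject H0.


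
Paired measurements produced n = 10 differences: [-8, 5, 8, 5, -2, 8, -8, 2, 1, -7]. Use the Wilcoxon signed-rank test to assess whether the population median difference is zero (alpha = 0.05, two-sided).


Step 1: Drop any zero differences (none here) and take |d_i|.
|d| = [8, 5, 8, 5, 2, 8, 8, 2, 1, 7]
Step 2: Midrank |d_i| (ties get averaged ranks).
ranks: |8|->8.5, |5|->4.5, |8|->8.5, |5|->4.5, |2|->2.5, |8|->8.5, |8|->8.5, |2|->2.5, |1|->1, |7|->6
Step 3: Attach original signs; sum ranks with positive sign and with negative sign.
W+ = 4.5 + 8.5 + 4.5 + 8.5 + 2.5 + 1 = 29.5
W- = 8.5 + 2.5 + 8.5 + 6 = 25.5
(Check: W+ + W- = 55 should equal n(n+1)/2 = 55.)
Step 4: Test statistic W = min(W+, W-) = 25.5.
Step 5: Ties in |d|, so use the tie-corrected normal approximation.
        E[W] = n(n+1)/4 = 10*11/4 = 27.5.
        Tie groups: |d|=2 (t=2), |d|=5 (t=2), |d|=8 (t=4); sum(t^3 - t) = 72.
        Var[W] = n(n+1)(2n+1)/24 - sum(t^3-t)/48 = 2310/24 - 72/48 = 94.75.
        z = (W - E[W]) / sqrt(Var[W]) = (25.5 - 27.5) / 9.7340 = -0.2055.
        Two-sided p = 2*Phi(z) = 0.837208.
Step 6: alpha = 0.05. fail to reject H0.

W+ = 29.5, W- = 25.5, W = min = 25.5, p = 0.837208, fail to reject H0.


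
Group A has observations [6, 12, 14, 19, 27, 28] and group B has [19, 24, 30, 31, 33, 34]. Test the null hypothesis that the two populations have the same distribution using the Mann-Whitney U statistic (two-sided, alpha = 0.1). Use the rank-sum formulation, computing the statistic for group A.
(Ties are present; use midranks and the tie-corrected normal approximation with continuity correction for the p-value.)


Step 1: Combine and sort all 12 observations; assign midranks.
sorted (value, group): (6,X), (12,X), (14,X), (19,X), (19,Y), (24,Y), (27,X), (28,X), (30,Y), (31,Y), (33,Y), (34,Y)
ranks: 6->1, 12->2, 14->3, 19->4.5, 19->4.5, 24->6, 27->7, 28->8, 30->9, 31->10, 33->11, 34->12
Step 2: Rank sum for X: R1 = 1 + 2 + 3 + 4.5 + 7 + 8 = 25.5.
Step 3: U_X = R1 - n1(n1+1)/2 = 25.5 - 6*7/2 = 25.5 - 21 = 4.5.
       U_Y = n1*n2 - U_X = 36 - 4.5 = 31.5.
Step 4: Ties are present, so use the tie-corrected normal approximation (with continuity correction) for the p-value.
Step 5: p-value = 0.037041; compare to alpha = 0.1. reject H0.

U_X = 4.5, p = 0.037041, reject H0 at alpha = 0.1.


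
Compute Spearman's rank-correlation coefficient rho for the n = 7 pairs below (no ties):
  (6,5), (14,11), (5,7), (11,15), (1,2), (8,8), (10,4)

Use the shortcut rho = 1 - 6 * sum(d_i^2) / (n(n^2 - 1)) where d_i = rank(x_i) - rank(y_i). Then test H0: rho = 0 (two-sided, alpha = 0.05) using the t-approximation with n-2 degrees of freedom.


Step 1: Rank x and y separately (midranks; no ties here).
rank(x): 6->3, 14->7, 5->2, 11->6, 1->1, 8->4, 10->5
rank(y): 5->3, 11->6, 7->4, 15->7, 2->1, 8->5, 4->2
Step 2: d_i = R_x(i) - R_y(i); compute d_i^2.
  (3-3)^2=0, (7-6)^2=1, (2-4)^2=4, (6-7)^2=1, (1-1)^2=0, (4-5)^2=1, (5-2)^2=9
sum(d^2) = 16.
Step 3: rho = 1 - 6*16 / (7*(7^2 - 1)) = 1 - 96/336 = 0.714286.
Step 4: Under H0, t = rho * sqrt((n-2)/(1-rho^2)) = 2.2822 ~ t(5).
Step 5: Two-sided p-value from the t-distribution with 5 df = 0.071344.
Step 6: alpha = 0.05. fail to reject H0.

rho = 0.7143, p = 0.071344, fail to reject H0 at alpha = 0.05.


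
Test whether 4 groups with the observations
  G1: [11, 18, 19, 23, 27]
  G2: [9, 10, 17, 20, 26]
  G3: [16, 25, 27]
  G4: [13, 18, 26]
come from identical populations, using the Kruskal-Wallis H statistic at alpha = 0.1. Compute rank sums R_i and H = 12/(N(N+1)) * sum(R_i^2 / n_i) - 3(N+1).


Step 1: Combine all N = 16 observations and assign midranks.
sorted (value, group, rank): (9,G2,1), (10,G2,2), (11,G1,3), (13,G4,4), (16,G3,5), (17,G2,6), (18,G1,7.5), (18,G4,7.5), (19,G1,9), (20,G2,10), (23,G1,11), (25,G3,12), (26,G2,13.5), (26,G4,13.5), (27,G1,15.5), (27,G3,15.5)
Step 2: Sum ranks within each group.
R_1 = 46 (n_1 = 5)
R_2 = 32.5 (n_2 = 5)
R_3 = 32.5 (n_3 = 3)
R_4 = 25 (n_4 = 3)
Step 3: H = 12/(N(N+1)) * sum(R_i^2/n_i) - 3(N+1)
     = 12/(16*17) * (46^2/5 + 32.5^2/5 + 32.5^2/3 + 25^2/3) - 3*17
     = 0.044118 * 1194.87 - 51
     = 1.714706.
Step 4: Ties present; correction factor C = 1 - 18/(16^3 - 16) = 0.995588. Corrected H = 1.714706 / 0.995588 = 1.722304.
Step 5: Under H0, H ~ chi^2(3); p-value = 0.631986.
Step 6: alpha = 0.1. fail to reject H0.

H = 1.7223, df = 3, p = 0.631986, fail to reject H0.


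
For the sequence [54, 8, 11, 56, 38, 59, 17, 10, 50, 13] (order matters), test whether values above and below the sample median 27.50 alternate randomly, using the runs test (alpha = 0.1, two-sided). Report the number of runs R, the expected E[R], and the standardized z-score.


Step 1: Compute median = 27.50; label A = above, B = below.
Labels in order: ABBAAABBAB  (n_A = 5, n_B = 5)
Step 2: Count runs R = 6.
Step 3: Under H0 (random ordering), E[R] = 2*n_A*n_B/(n_A+n_B) + 1 = 2*5*5/10 + 1 = 6.0000.
        Var[R] = 2*n_A*n_B*(2*n_A*n_B - n_A - n_B) / ((n_A+n_B)^2 * (n_A+n_B-1)) = 2000/900 = 2.2222.
        SD[R] = 1.4907.
Step 4: R = E[R], so z = 0 with no continuity correction.
Step 5: Two-sided p-value via normal approximation = 2*(1 - Phi(|z|)) = 1.000000.
Step 6: alpha = 0.1. fail to reject H0.

R = 6, z = 0.0000, p = 1.000000, fail to reject H0.


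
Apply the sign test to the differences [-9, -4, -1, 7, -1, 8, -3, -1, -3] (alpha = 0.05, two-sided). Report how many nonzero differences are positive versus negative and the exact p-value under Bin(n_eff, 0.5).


Step 1: Discard zero differences. Original n = 9; n_eff = number of nonzero differences = 9.
Nonzero differences (with sign): -9, -4, -1, +7, -1, +8, -3, -1, -3
Step 2: Count signs: positive = 2, negative = 7.
Step 3: Under H0: P(positive) = 0.5, so the number of positives S ~ Bin(9, 0.5).
Step 4: Two-sided exact p-value = sum of Bin(9,0.5) probabilities at or below the observed probability = 0.179688.
Step 5: alpha = 0.05. fail to reject H0.

n_eff = 9, pos = 2, neg = 7, p = 0.179688, fail to reject H0.


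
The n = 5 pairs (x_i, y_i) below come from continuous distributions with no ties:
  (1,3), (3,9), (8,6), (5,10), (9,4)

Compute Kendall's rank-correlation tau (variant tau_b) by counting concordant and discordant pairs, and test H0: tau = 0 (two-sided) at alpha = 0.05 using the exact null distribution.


Step 1: Enumerate the 10 unordered pairs (i,j) with i<j and classify each by sign(x_j-x_i) * sign(y_j-y_i).
  (1,2):dx=+2,dy=+6->C; (1,3):dx=+7,dy=+3->C; (1,4):dx=+4,dy=+7->C; (1,5):dx=+8,dy=+1->C
  (2,3):dx=+5,dy=-3->D; (2,4):dx=+2,dy=+1->C; (2,5):dx=+6,dy=-5->D; (3,4):dx=-3,dy=+4->D
  (3,5):dx=+1,dy=-2->D; (4,5):dx=+4,dy=-6->D
Step 2: C = 5, D = 5, total pairs = 10.
Step 3: tau = (C - D)/(n(n-1)/2) = (5 - 5)/10 = 0.000000.
Step 4: Exact two-sided p-value (enumerate n! = 120 permutations of y under H0): p = 1.000000.
Step 5: alpha = 0.05. fail to reject H0.

tau_b = 0.0000 (C=5, D=5), p = 1.000000, fail to reject H0.


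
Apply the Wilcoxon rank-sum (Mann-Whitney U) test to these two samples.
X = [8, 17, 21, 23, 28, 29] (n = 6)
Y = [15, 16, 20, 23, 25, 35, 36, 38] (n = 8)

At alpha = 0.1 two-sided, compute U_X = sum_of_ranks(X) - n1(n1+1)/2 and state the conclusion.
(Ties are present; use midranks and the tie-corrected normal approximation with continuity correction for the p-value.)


Step 1: Combine and sort all 14 observations; assign midranks.
sorted (value, group): (8,X), (15,Y), (16,Y), (17,X), (20,Y), (21,X), (23,X), (23,Y), (25,Y), (28,X), (29,X), (35,Y), (36,Y), (38,Y)
ranks: 8->1, 15->2, 16->3, 17->4, 20->5, 21->6, 23->7.5, 23->7.5, 25->9, 28->10, 29->11, 35->12, 36->13, 38->14
Step 2: Rank sum for X: R1 = 1 + 4 + 6 + 7.5 + 10 + 11 = 39.5.
Step 3: U_X = R1 - n1(n1+1)/2 = 39.5 - 6*7/2 = 39.5 - 21 = 18.5.
       U_Y = n1*n2 - U_X = 48 - 18.5 = 29.5.
Step 4: Ties are present, so use the tie-corrected normal approximation (with continuity correction) for the p-value.
Step 5: p-value = 0.518145; compare to alpha = 0.1. fail to reject H0.

U_X = 18.5, p = 0.518145, fail to reject H0 at alpha = 0.1.


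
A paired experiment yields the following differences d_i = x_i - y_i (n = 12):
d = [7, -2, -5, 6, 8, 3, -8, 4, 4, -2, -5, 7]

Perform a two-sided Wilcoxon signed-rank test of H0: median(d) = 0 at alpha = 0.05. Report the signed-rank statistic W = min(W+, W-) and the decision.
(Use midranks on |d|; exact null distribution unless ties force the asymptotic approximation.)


Step 1: Drop any zero differences (none here) and take |d_i|.
|d| = [7, 2, 5, 6, 8, 3, 8, 4, 4, 2, 5, 7]
Step 2: Midrank |d_i| (ties get averaged ranks).
ranks: |7|->9.5, |2|->1.5, |5|->6.5, |6|->8, |8|->11.5, |3|->3, |8|->11.5, |4|->4.5, |4|->4.5, |2|->1.5, |5|->6.5, |7|->9.5
Step 3: Attach original signs; sum ranks with positive sign and with negative sign.
W+ = 9.5 + 8 + 11.5 + 3 + 4.5 + 4.5 + 9.5 = 50.5
W- = 1.5 + 6.5 + 11.5 + 1.5 + 6.5 = 27.5
(Check: W+ + W- = 78 should equal n(n+1)/2 = 78.)
Step 4: Test statistic W = min(W+, W-) = 27.5.
Step 5: Ties in |d|, so use the tie-corrected normal approximation.
        E[W] = n(n+1)/4 = 12*13/4 = 39.
        Tie groups: |d|=2 (t=2), |d|=4 (t=2), |d|=5 (t=2), |d|=7 (t=2), |d|=8 (t=2); sum(t^3 - t) = 30.
        Var[W] = n(n+1)(2n+1)/24 - sum(t^3-t)/48 = 3900/24 - 30/48 = 161.875.
        z = (W - E[W]) / sqrt(Var[W]) = (27.5 - 39) / 12.7230 = -0.9039.
        Two-sided p = 2*Phi(z) = 0.366062.
Step 6: alpha = 0.05. fail to reject H0.

W+ = 50.5, W- = 27.5, W = min = 27.5, p = 0.366062, fail to reject H0.


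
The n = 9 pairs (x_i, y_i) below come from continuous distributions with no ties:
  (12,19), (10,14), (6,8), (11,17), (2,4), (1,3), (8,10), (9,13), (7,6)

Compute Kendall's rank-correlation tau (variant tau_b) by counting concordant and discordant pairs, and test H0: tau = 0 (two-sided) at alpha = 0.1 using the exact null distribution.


Step 1: Enumerate the 36 unordered pairs (i,j) with i<j and classify each by sign(x_j-x_i) * sign(y_j-y_i).
  (1,2):dx=-2,dy=-5->C; (1,3):dx=-6,dy=-11->C; (1,4):dx=-1,dy=-2->C; (1,5):dx=-10,dy=-15->C
  (1,6):dx=-11,dy=-16->C; (1,7):dx=-4,dy=-9->C; (1,8):dx=-3,dy=-6->C; (1,9):dx=-5,dy=-13->C
  (2,3):dx=-4,dy=-6->C; (2,4):dx=+1,dy=+3->C; (2,5):dx=-8,dy=-10->C; (2,6):dx=-9,dy=-11->C
  (2,7):dx=-2,dy=-4->C; (2,8):dx=-1,dy=-1->C; (2,9):dx=-3,dy=-8->C; (3,4):dx=+5,dy=+9->C
  (3,5):dx=-4,dy=-4->C; (3,6):dx=-5,dy=-5->C; (3,7):dx=+2,dy=+2->C; (3,8):dx=+3,dy=+5->C
  (3,9):dx=+1,dy=-2->D; (4,5):dx=-9,dy=-13->C; (4,6):dx=-10,dy=-14->C; (4,7):dx=-3,dy=-7->C
  (4,8):dx=-2,dy=-4->C; (4,9):dx=-4,dy=-11->C; (5,6):dx=-1,dy=-1->C; (5,7):dx=+6,dy=+6->C
  (5,8):dx=+7,dy=+9->C; (5,9):dx=+5,dy=+2->C; (6,7):dx=+7,dy=+7->C; (6,8):dx=+8,dy=+10->C
  (6,9):dx=+6,dy=+3->C; (7,8):dx=+1,dy=+3->C; (7,9):dx=-1,dy=-4->C; (8,9):dx=-2,dy=-7->C
Step 2: C = 35, D = 1, total pairs = 36.
Step 3: tau = (C - D)/(n(n-1)/2) = (35 - 1)/36 = 0.944444.
Step 4: Exact two-sided p-value (enumerate n! = 362880 permutations of y under H0): p = 0.000050.
Step 5: alpha = 0.1. reject H0.

tau_b = 0.9444 (C=35, D=1), p = 0.000050, reject H0.


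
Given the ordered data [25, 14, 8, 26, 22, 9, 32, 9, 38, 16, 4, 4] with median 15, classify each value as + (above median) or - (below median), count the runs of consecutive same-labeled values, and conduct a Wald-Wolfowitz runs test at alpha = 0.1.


Step 1: Compute median = 15; label A = above, B = below.
Labels in order: ABBAABABAABB  (n_A = 6, n_B = 6)
Step 2: Count runs R = 8.
Step 3: Under H0 (random ordering), E[R] = 2*n_A*n_B/(n_A+n_B) + 1 = 2*6*6/12 + 1 = 7.0000.
        Var[R] = 2*n_A*n_B*(2*n_A*n_B - n_A - n_B) / ((n_A+n_B)^2 * (n_A+n_B-1)) = 4320/1584 = 2.7273.
        SD[R] = 1.6514.
Step 4: Continuity-corrected z = (R - 0.5 - E[R]) / SD[R] = (8 - 0.5 - 7.0000) / 1.6514 = 0.3028.
Step 5: Two-sided p-value via normal approximation = 2*(1 - Phi(|z|)) = 0.762069.
Step 6: alpha = 0.1. fail to reject H0.

R = 8, z = 0.3028, p = 0.762069, fail to reject H0.


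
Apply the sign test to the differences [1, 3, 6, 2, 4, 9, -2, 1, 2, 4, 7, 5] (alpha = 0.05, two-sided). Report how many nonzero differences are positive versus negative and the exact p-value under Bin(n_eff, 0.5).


Step 1: Discard zero differences. Original n = 12; n_eff = number of nonzero differences = 12.
Nonzero differences (with sign): +1, +3, +6, +2, +4, +9, -2, +1, +2, +4, +7, +5
Step 2: Count signs: positive = 11, negative = 1.
Step 3: Under H0: P(positive) = 0.5, so the number of positives S ~ Bin(12, 0.5).
Step 4: Two-sided exact p-value = sum of Bin(12,0.5) probabilities at or below the observed probability = 0.006348.
Step 5: alpha = 0.05. reject H0.

n_eff = 12, pos = 11, neg = 1, p = 0.006348, reject H0.


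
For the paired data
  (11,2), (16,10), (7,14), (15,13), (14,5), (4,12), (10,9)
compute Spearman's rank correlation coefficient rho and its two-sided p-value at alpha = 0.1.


Step 1: Rank x and y separately (midranks; no ties here).
rank(x): 11->4, 16->7, 7->2, 15->6, 14->5, 4->1, 10->3
rank(y): 2->1, 10->4, 14->7, 13->6, 5->2, 12->5, 9->3
Step 2: d_i = R_x(i) - R_y(i); compute d_i^2.
  (4-1)^2=9, (7-4)^2=9, (2-7)^2=25, (6-6)^2=0, (5-2)^2=9, (1-5)^2=16, (3-3)^2=0
sum(d^2) = 68.
Step 3: rho = 1 - 6*68 / (7*(7^2 - 1)) = 1 - 408/336 = -0.214286.
Step 4: Under H0, t = rho * sqrt((n-2)/(1-rho^2)) = -0.4906 ~ t(5).
Step 5: Two-sided p-value from the t-distribution with 5 df = 0.644512.
Step 6: alpha = 0.1. fail to reject H0.

rho = -0.2143, p = 0.644512, fail to reject H0 at alpha = 0.1.


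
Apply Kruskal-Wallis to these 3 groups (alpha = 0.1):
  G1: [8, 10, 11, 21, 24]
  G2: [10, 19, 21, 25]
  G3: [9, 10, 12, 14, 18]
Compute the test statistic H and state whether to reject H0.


Step 1: Combine all N = 14 observations and assign midranks.
sorted (value, group, rank): (8,G1,1), (9,G3,2), (10,G1,4), (10,G2,4), (10,G3,4), (11,G1,6), (12,G3,7), (14,G3,8), (18,G3,9), (19,G2,10), (21,G1,11.5), (21,G2,11.5), (24,G1,13), (25,G2,14)
Step 2: Sum ranks within each group.
R_1 = 35.5 (n_1 = 5)
R_2 = 39.5 (n_2 = 4)
R_3 = 30 (n_3 = 5)
Step 3: H = 12/(N(N+1)) * sum(R_i^2/n_i) - 3(N+1)
     = 12/(14*15) * (35.5^2/5 + 39.5^2/4 + 30^2/5) - 3*15
     = 0.057143 * 822.112 - 45
     = 1.977857.
Step 4: Ties present; correction factor C = 1 - 30/(14^3 - 14) = 0.989011. Corrected H = 1.977857 / 0.989011 = 1.999833.
Step 5: Under H0, H ~ chi^2(2); p-value = 0.367910.
Step 6: alpha = 0.1. fail to reject H0.

H = 1.9998, df = 2, p = 0.367910, fail to reject H0.


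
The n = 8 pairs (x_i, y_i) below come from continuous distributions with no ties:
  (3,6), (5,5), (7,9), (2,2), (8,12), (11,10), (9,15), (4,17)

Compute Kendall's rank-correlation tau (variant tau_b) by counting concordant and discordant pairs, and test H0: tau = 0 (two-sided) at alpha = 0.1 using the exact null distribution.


Step 1: Enumerate the 28 unordered pairs (i,j) with i<j and classify each by sign(x_j-x_i) * sign(y_j-y_i).
  (1,2):dx=+2,dy=-1->D; (1,3):dx=+4,dy=+3->C; (1,4):dx=-1,dy=-4->C; (1,5):dx=+5,dy=+6->C
  (1,6):dx=+8,dy=+4->C; (1,7):dx=+6,dy=+9->C; (1,8):dx=+1,dy=+11->C; (2,3):dx=+2,dy=+4->C
  (2,4):dx=-3,dy=-3->C; (2,5):dx=+3,dy=+7->C; (2,6):dx=+6,dy=+5->C; (2,7):dx=+4,dy=+10->C
  (2,8):dx=-1,dy=+12->D; (3,4):dx=-5,dy=-7->C; (3,5):dx=+1,dy=+3->C; (3,6):dx=+4,dy=+1->C
  (3,7):dx=+2,dy=+6->C; (3,8):dx=-3,dy=+8->D; (4,5):dx=+6,dy=+10->C; (4,6):dx=+9,dy=+8->C
  (4,7):dx=+7,dy=+13->C; (4,8):dx=+2,dy=+15->C; (5,6):dx=+3,dy=-2->D; (5,7):dx=+1,dy=+3->C
  (5,8):dx=-4,dy=+5->D; (6,7):dx=-2,dy=+5->D; (6,8):dx=-7,dy=+7->D; (7,8):dx=-5,dy=+2->D
Step 2: C = 20, D = 8, total pairs = 28.
Step 3: tau = (C - D)/(n(n-1)/2) = (20 - 8)/28 = 0.428571.
Step 4: Exact two-sided p-value (enumerate n! = 40320 permutations of y under H0): p = 0.178869.
Step 5: alpha = 0.1. fail to reject H0.

tau_b = 0.4286 (C=20, D=8), p = 0.178869, fail to reject H0.


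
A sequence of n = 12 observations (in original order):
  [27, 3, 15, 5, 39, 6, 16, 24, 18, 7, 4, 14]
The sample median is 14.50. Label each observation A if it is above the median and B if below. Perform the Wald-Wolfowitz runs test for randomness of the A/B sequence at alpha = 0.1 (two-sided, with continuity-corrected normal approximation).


Step 1: Compute median = 14.50; label A = above, B = below.
Labels in order: ABABABAAABBB  (n_A = 6, n_B = 6)
Step 2: Count runs R = 8.
Step 3: Under H0 (random ordering), E[R] = 2*n_A*n_B/(n_A+n_B) + 1 = 2*6*6/12 + 1 = 7.0000.
        Var[R] = 2*n_A*n_B*(2*n_A*n_B - n_A - n_B) / ((n_A+n_B)^2 * (n_A+n_B-1)) = 4320/1584 = 2.7273.
        SD[R] = 1.6514.
Step 4: Continuity-corrected z = (R - 0.5 - E[R]) / SD[R] = (8 - 0.5 - 7.0000) / 1.6514 = 0.3028.
Step 5: Two-sided p-value via normal approximation = 2*(1 - Phi(|z|)) = 0.762069.
Step 6: alpha = 0.1. fail to reject H0.

R = 8, z = 0.3028, p = 0.762069, fail to reject H0.


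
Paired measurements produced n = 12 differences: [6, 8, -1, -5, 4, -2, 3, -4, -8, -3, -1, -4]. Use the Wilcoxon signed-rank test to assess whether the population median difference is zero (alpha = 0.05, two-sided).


Step 1: Drop any zero differences (none here) and take |d_i|.
|d| = [6, 8, 1, 5, 4, 2, 3, 4, 8, 3, 1, 4]
Step 2: Midrank |d_i| (ties get averaged ranks).
ranks: |6|->10, |8|->11.5, |1|->1.5, |5|->9, |4|->7, |2|->3, |3|->4.5, |4|->7, |8|->11.5, |3|->4.5, |1|->1.5, |4|->7
Step 3: Attach original signs; sum ranks with positive sign and with negative sign.
W+ = 10 + 11.5 + 7 + 4.5 = 33
W- = 1.5 + 9 + 3 + 7 + 11.5 + 4.5 + 1.5 + 7 = 45
(Check: W+ + W- = 78 should equal n(n+1)/2 = 78.)
Step 4: Test statistic W = min(W+, W-) = 33.
Step 5: Ties in |d|, so use the tie-corrected normal approximation.
        E[W] = n(n+1)/4 = 12*13/4 = 39.
        Tie groups: |d|=1 (t=2), |d|=3 (t=2), |d|=4 (t=3), |d|=8 (t=2); sum(t^3 - t) = 42.
        Var[W] = n(n+1)(2n+1)/24 - sum(t^3-t)/48 = 3900/24 - 42/48 = 161.625.
        z = (W - E[W]) / sqrt(Var[W]) = (33 - 39) / 12.7132 = -0.4720.
        Two-sided p = 2*Phi(z) = 0.636962.
Step 6: alpha = 0.05. fail to reject H0.

W+ = 33, W- = 45, W = min = 33, p = 0.636962, fail to reject H0.


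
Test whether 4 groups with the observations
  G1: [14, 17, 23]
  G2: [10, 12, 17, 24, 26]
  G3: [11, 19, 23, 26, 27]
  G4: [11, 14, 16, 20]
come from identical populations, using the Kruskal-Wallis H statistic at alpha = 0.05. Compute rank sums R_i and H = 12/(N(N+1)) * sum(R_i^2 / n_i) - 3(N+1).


Step 1: Combine all N = 17 observations and assign midranks.
sorted (value, group, rank): (10,G2,1), (11,G3,2.5), (11,G4,2.5), (12,G2,4), (14,G1,5.5), (14,G4,5.5), (16,G4,7), (17,G1,8.5), (17,G2,8.5), (19,G3,10), (20,G4,11), (23,G1,12.5), (23,G3,12.5), (24,G2,14), (26,G2,15.5), (26,G3,15.5), (27,G3,17)
Step 2: Sum ranks within each group.
R_1 = 26.5 (n_1 = 3)
R_2 = 43 (n_2 = 5)
R_3 = 57.5 (n_3 = 5)
R_4 = 26 (n_4 = 4)
Step 3: H = 12/(N(N+1)) * sum(R_i^2/n_i) - 3(N+1)
     = 12/(17*18) * (26.5^2/3 + 43^2/5 + 57.5^2/5 + 26^2/4) - 3*18
     = 0.039216 * 1434.13 - 54
     = 2.240523.
Step 4: Ties present; correction factor C = 1 - 30/(17^3 - 17) = 0.993873. Corrected H = 2.240523 / 0.993873 = 2.254336.
Step 5: Under H0, H ~ chi^2(3); p-value = 0.521325.
Step 6: alpha = 0.05. fail to reject H0.

H = 2.2543, df = 3, p = 0.521325, fail to reject H0.
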